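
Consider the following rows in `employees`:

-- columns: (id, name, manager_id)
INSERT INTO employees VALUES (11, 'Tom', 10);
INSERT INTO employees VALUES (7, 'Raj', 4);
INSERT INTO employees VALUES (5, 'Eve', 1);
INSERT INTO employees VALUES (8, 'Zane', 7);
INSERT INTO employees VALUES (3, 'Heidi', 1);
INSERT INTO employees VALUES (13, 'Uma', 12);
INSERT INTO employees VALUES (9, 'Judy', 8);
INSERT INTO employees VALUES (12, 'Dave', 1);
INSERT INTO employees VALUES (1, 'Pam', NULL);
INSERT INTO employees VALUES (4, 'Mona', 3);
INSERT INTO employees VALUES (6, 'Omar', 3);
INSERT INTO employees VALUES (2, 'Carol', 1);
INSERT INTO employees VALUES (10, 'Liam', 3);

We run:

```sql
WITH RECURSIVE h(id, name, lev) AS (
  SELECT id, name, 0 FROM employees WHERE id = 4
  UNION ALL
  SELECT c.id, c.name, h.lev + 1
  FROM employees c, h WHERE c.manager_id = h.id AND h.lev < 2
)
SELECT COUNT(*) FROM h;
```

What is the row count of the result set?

3

Base: id=4 (Mona) at lev 0.
Iteration 1: rows with manager_id in {4} -> Raj (id 7, lev 1).
Iteration 2: rows with manager_id in {7} -> Zane (id 8, lev 2).
Iteration 3: lev < 2 fails for all current rows; recursion stops.
Total rows emitted: 3.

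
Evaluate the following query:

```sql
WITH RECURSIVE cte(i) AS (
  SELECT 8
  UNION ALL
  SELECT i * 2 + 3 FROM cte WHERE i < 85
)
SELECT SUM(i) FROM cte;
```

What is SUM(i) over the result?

Base: i=8.
Iteration 1: 8 < 85 holds -> i = 8 * 2 + 3 = 19.
Iteration 2: 19 < 85 holds -> i = 19 * 2 + 3 = 41.
Iteration 3: 41 < 85 holds -> i = 41 * 2 + 3 = 85.
Iteration 4: 85 < 85 fails; recursion stops.
SUM(i) = 8 + 19 + 41 + 85 = 153.

153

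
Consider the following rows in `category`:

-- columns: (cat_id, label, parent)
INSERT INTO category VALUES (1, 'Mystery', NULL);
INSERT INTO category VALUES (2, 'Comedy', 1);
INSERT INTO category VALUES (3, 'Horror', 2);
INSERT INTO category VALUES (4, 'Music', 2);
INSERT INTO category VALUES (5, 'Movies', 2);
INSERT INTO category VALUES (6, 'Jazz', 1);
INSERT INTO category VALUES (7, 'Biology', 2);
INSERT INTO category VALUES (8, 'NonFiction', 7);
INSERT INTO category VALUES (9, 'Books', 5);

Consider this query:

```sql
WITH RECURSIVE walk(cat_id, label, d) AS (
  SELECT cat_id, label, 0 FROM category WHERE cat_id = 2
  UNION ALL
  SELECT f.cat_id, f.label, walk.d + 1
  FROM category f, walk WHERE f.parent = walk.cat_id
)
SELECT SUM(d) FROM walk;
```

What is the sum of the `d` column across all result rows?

Base: cat_id=2 (Comedy) at d 0.
Iteration 1: rows with parent in {2} -> Horror (id 3, d 1), Music (id 4, d 1), Movies (id 5, d 1), Biology (id 7, d 1).
Iteration 2: rows with parent in {3,4,5,7} -> NonFiction (id 8, d 2), Books (id 9, d 2).
Iteration 3: no rows with parent in {8,9}; recursion stops.
SUM(d) = 0 + 1 + 1 + 1 + 1 + 2 + 2 = 8.

8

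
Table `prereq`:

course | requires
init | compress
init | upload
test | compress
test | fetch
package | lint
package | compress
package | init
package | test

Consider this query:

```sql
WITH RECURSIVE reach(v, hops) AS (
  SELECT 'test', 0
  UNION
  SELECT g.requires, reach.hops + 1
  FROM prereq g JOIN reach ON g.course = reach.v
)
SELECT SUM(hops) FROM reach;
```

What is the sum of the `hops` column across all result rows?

2

Base: (test, hops=0).
Iteration 1: edges from {test} -> (compress, hops=1), (fetch, hops=1).
Iteration 2: no outgoing edges from {compress,fetch}; recursion stops.
SUM(hops) = 0 + 1 + 1 = 2.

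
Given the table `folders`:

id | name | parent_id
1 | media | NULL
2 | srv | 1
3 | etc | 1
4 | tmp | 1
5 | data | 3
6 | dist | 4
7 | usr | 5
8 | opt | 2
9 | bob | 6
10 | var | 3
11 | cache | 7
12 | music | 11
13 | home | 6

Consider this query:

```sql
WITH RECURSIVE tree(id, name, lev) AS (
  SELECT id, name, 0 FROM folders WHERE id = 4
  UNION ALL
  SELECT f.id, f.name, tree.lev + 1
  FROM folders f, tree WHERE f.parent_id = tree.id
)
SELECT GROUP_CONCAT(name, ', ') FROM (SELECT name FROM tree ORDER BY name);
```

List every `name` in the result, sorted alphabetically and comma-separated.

bob, dist, home, tmp

Base: id=4 (tmp) at lev 0.
Iteration 1: rows with parent_id in {4} -> dist (id 6, lev 1).
Iteration 2: rows with parent_id in {6} -> bob (id 9, lev 2), home (id 13, lev 2).
Iteration 3: no rows with parent_id in {9,13}; recursion stops.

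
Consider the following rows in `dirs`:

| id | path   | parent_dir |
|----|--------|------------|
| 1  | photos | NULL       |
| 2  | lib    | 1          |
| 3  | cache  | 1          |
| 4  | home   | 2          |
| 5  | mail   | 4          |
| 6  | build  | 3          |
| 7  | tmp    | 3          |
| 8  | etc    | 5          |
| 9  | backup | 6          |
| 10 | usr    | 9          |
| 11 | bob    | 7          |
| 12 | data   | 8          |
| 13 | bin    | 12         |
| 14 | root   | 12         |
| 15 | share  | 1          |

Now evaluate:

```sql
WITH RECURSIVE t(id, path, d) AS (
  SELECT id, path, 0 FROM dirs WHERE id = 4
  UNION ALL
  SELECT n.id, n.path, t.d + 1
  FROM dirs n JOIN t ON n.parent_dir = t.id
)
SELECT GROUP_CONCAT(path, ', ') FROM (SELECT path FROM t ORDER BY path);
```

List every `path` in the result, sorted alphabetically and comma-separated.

bin, data, etc, home, mail, root

Base: id=4 (home) at d 0.
Iteration 1: rows with parent_dir in {4} -> mail (id 5, d 1).
Iteration 2: rows with parent_dir in {5} -> etc (id 8, d 2).
Iteration 3: rows with parent_dir in {8} -> data (id 12, d 3).
Iteration 4: rows with parent_dir in {12} -> bin (id 13, d 4), root (id 14, d 4).
Iteration 5: no rows with parent_dir in {13,14}; recursion stops.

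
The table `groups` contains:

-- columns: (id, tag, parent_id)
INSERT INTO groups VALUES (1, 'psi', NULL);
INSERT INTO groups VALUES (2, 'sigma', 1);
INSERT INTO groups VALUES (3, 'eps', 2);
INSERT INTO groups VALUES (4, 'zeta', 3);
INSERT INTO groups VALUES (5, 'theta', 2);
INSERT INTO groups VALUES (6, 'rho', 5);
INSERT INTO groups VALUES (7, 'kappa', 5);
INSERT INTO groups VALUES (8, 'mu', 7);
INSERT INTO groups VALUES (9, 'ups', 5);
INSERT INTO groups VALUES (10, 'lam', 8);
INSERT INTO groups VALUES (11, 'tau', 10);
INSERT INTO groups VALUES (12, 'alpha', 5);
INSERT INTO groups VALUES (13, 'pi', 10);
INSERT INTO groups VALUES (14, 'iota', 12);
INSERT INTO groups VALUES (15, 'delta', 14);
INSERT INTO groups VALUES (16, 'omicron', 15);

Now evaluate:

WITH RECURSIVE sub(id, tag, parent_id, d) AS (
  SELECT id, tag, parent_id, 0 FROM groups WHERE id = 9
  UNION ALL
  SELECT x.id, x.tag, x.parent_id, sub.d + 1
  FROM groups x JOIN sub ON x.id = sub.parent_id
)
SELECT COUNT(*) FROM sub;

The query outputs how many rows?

Base: id=9 (ups), parent_id=5, d 0.
Iteration 1: join on id=5 -> theta (id 5, parent_id=2, d 1).
Iteration 2: join on id=2 -> sigma (id 2, parent_id=1, d 2).
Iteration 3: join on id=1 -> psi (id 1, parent_id=NULL, d 3).
Iteration 4: parent_id is NULL; no match; recursion stops.
Total rows emitted: 4.

4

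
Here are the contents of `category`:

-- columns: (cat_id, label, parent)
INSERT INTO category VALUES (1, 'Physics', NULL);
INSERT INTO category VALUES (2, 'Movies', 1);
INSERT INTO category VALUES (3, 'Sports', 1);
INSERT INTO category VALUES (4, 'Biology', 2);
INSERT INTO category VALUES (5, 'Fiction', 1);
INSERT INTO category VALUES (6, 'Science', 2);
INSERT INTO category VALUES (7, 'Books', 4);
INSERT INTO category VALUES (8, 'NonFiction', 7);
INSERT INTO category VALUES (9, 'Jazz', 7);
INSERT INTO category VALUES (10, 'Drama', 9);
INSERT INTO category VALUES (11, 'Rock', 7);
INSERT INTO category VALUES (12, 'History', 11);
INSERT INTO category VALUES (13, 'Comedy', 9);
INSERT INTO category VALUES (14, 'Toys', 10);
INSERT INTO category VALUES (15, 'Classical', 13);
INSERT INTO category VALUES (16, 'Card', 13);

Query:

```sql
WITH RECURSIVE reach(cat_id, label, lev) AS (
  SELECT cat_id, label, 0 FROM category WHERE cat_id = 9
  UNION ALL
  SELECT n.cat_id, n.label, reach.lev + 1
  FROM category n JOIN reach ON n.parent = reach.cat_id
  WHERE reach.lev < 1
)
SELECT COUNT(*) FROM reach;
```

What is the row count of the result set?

3

Base: cat_id=9 (Jazz) at lev 0.
Iteration 1: rows with parent in {9} -> Drama (id 10, lev 1), Comedy (id 13, lev 1).
Iteration 2: lev < 1 fails for all current rows; recursion stops.
Total rows emitted: 3.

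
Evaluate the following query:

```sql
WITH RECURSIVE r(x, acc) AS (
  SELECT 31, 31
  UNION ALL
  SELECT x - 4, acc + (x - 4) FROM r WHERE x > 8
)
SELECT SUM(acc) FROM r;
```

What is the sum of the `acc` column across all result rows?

Base: x=31, acc=31.
Iteration 1: 31 > 8 holds -> x = 31 - 4 = 27, acc = 31 + 27 = 58.
Iteration 2: 27 > 8 holds -> x = 27 - 4 = 23, acc = 58 + 23 = 81.
Iteration 3: 23 > 8 holds -> x = 23 - 4 = 19, acc = 81 + 19 = 100.
Iteration 4: 19 > 8 holds -> x = 19 - 4 = 15, acc = 100 + 15 = 115.
Iteration 5: 15 > 8 holds -> x = 15 - 4 = 11, acc = 115 + 11 = 126.
Iteration 6: 11 > 8 holds -> x = 11 - 4 = 7, acc = 126 + 7 = 133.
Iteration 7: 7 > 8 fails; recursion stops.
SUM(acc) = 31 + 58 + 81 + 100 + 115 + 126 + 133 = 644.

644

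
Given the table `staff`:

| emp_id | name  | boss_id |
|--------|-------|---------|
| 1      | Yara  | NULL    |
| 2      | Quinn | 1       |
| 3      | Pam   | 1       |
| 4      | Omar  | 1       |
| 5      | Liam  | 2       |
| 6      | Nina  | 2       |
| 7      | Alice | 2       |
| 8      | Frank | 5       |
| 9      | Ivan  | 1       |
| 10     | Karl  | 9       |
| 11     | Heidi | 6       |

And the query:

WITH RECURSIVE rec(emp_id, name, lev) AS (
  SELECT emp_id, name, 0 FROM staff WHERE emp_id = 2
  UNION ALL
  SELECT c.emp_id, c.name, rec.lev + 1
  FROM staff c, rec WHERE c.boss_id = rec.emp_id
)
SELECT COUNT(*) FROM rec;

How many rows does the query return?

Base: emp_id=2 (Quinn) at lev 0.
Iteration 1: rows with boss_id in {2} -> Liam (id 5, lev 1), Nina (id 6, lev 1), Alice (id 7, lev 1).
Iteration 2: rows with boss_id in {5,6,7} -> Frank (id 8, lev 2), Heidi (id 11, lev 2).
Iteration 3: no rows with boss_id in {8,11}; recursion stops.
Total rows emitted: 6.

6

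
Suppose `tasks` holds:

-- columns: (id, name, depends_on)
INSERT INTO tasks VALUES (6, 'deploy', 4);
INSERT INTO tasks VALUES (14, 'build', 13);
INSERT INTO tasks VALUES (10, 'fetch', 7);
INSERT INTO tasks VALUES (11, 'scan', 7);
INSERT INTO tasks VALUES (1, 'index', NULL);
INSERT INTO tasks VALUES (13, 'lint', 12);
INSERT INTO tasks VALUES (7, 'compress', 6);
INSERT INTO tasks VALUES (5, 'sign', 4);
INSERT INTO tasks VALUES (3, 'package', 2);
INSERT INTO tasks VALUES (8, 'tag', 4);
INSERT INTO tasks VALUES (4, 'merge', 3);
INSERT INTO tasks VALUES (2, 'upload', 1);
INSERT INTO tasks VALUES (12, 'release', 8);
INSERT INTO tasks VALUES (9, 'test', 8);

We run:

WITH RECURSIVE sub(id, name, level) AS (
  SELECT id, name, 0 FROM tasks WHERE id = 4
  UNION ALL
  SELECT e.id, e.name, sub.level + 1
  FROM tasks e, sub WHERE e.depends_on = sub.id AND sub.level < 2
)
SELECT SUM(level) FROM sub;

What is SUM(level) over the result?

Base: id=4 (merge) at level 0.
Iteration 1: rows with depends_on in {4} -> sign (id 5, level 1), deploy (id 6, level 1), tag (id 8, level 1).
Iteration 2: rows with depends_on in {5,6,8} -> compress (id 7, level 2), test (id 9, level 2), release (id 12, level 2).
Iteration 3: level < 2 fails for all current rows; recursion stops.
SUM(level) = 0 + 1 + 1 + 1 + 2 + 2 + 2 = 9.

9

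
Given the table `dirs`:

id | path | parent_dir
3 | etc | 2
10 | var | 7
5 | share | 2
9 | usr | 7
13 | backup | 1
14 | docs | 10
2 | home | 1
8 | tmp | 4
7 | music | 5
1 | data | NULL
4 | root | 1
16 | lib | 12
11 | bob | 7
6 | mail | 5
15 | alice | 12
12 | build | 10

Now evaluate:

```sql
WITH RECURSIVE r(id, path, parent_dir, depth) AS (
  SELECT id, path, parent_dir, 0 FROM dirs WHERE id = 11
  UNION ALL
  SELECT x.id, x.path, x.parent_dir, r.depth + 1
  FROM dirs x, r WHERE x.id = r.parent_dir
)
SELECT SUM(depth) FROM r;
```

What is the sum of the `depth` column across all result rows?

Base: id=11 (bob), parent_dir=7, depth 0.
Iteration 1: join on id=7 -> music (id 7, parent_dir=5, depth 1).
Iteration 2: join on id=5 -> share (id 5, parent_dir=2, depth 2).
Iteration 3: join on id=2 -> home (id 2, parent_dir=1, depth 3).
Iteration 4: join on id=1 -> data (id 1, parent_dir=NULL, depth 4).
Iteration 5: parent_dir is NULL; no match; recursion stops.
SUM(depth) = 0 + 1 + 2 + 3 + 4 = 10.

10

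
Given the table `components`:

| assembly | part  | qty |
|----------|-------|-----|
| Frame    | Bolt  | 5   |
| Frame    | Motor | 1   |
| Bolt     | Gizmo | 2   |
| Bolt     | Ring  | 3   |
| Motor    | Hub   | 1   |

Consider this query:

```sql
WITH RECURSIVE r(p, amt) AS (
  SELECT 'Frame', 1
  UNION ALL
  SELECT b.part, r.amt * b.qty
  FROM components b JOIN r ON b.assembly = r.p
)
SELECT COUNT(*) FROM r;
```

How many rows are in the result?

Base: (Frame, amt=1).
Iteration 1: components of {Frame} -> Bolt = 1*5 = 5, Motor = 1*1 = 1.
Iteration 2: components of {Bolt,Motor} -> Gizmo = 5*2 = 10, Hub = 1*1 = 1, Ring = 5*3 = 15.
Iteration 3: no further components; recursion stops.
Total rows emitted: 6.

6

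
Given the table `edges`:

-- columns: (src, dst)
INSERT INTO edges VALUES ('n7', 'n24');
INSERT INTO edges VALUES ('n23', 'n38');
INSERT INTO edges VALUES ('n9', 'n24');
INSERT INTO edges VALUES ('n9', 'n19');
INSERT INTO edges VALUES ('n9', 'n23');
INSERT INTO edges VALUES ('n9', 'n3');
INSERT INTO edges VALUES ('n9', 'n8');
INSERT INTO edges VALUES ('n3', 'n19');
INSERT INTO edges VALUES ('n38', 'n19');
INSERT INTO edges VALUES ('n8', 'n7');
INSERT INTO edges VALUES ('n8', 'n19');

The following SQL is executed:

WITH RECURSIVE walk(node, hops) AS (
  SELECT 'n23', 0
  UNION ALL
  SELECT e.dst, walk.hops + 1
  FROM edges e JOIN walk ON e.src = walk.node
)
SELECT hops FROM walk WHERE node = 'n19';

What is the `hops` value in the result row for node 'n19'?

Base: (n23, hops=0).
Iteration 1: edges from {n23} -> (n38, hops=1).
Iteration 2: edges from {n38} -> (n19, hops=2).
Iteration 3: no outgoing edges from {n19}; recursion stops.

2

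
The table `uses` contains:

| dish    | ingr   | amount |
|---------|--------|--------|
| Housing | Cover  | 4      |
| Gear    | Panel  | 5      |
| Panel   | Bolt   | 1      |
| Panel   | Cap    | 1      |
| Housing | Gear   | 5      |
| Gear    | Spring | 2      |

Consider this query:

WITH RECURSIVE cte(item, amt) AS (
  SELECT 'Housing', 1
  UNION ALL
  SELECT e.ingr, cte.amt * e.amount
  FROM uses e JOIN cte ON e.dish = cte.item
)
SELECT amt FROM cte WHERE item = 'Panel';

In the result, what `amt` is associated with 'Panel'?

25

Base: (Housing, amt=1).
Iteration 1: components of {Housing} -> Cover = 1*4 = 4, Gear = 1*5 = 5.
Iteration 2: components of {Cover,Gear} -> Panel = 5*5 = 25, Spring = 5*2 = 10.
Iteration 3: components of {Panel,Spring} -> Bolt = 25*1 = 25, Cap = 25*1 = 25.
Iteration 4: no further components; recursion stops.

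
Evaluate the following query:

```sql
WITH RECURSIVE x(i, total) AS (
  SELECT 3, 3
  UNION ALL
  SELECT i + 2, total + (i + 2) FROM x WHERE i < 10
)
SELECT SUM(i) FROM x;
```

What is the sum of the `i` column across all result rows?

Base: i=3, total=3.
Iteration 1: 3 < 10 holds -> i = 3 + 2 = 5, total = 3 + 5 = 8.
Iteration 2: 5 < 10 holds -> i = 5 + 2 = 7, total = 8 + 7 = 15.
Iteration 3: 7 < 10 holds -> i = 7 + 2 = 9, total = 15 + 9 = 24.
Iteration 4: 9 < 10 holds -> i = 9 + 2 = 11, total = 24 + 11 = 35.
Iteration 5: 11 < 10 fails; recursion stops.
SUM(i) = 3 + 5 + 7 + 9 + 11 = 35.

35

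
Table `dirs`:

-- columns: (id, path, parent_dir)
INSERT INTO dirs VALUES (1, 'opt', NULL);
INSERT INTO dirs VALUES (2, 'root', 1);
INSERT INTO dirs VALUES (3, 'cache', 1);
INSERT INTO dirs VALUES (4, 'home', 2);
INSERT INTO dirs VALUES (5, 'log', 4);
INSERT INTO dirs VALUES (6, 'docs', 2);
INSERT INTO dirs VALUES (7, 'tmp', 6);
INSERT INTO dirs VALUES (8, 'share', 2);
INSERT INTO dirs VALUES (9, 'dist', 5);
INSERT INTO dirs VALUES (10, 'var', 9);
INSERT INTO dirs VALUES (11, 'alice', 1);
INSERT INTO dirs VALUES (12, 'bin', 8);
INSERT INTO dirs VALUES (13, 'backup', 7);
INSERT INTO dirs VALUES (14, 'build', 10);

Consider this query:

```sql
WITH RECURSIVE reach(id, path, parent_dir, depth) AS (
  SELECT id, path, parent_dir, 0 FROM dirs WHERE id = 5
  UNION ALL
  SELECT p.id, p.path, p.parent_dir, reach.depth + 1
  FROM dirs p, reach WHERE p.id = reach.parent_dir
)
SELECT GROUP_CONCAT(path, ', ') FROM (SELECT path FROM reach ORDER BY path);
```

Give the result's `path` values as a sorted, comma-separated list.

Base: id=5 (log), parent_dir=4, depth 0.
Iteration 1: join on id=4 -> home (id 4, parent_dir=2, depth 1).
Iteration 2: join on id=2 -> root (id 2, parent_dir=1, depth 2).
Iteration 3: join on id=1 -> opt (id 1, parent_dir=NULL, depth 3).
Iteration 4: parent_dir is NULL; no match; recursion stops.

home, log, opt, root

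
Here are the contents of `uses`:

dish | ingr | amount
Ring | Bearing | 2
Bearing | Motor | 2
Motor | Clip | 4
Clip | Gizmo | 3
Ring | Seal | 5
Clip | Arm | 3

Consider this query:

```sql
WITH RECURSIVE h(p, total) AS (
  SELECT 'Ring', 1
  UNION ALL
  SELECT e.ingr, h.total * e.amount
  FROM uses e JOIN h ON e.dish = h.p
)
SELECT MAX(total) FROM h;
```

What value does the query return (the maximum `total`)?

Base: (Ring, total=1).
Iteration 1: components of {Ring} -> Bearing = 1*2 = 2, Seal = 1*5 = 5.
Iteration 2: components of {Bearing,Seal} -> Motor = 2*2 = 4.
Iteration 3: components of {Motor} -> Clip = 4*4 = 16.
Iteration 4: components of {Clip} -> Arm = 16*3 = 48, Gizmo = 16*3 = 48.
Iteration 5: no further components; recursion stops.
total values: 1, 2, 5, 4, 16, 48, 48; the maximum is 48.

48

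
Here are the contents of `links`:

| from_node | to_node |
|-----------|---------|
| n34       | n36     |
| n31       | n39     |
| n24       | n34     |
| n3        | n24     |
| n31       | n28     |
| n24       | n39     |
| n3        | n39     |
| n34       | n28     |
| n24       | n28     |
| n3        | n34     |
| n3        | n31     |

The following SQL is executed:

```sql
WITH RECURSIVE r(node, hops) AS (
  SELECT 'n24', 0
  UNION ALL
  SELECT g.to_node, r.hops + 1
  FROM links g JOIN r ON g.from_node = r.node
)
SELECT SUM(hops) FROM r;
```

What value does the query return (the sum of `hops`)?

7

Base: (n24, hops=0).
Iteration 1: edges from {n24} -> (n28, hops=1), (n34, hops=1), (n39, hops=1).
Iteration 2: edges from {n28,n34,n39} -> (n28, hops=2), (n36, hops=2).
Iteration 3: no outgoing edges from {n28,n36}; recursion stops.
SUM(hops) = 0 + 1 + 1 + 1 + 2 + 2 = 7.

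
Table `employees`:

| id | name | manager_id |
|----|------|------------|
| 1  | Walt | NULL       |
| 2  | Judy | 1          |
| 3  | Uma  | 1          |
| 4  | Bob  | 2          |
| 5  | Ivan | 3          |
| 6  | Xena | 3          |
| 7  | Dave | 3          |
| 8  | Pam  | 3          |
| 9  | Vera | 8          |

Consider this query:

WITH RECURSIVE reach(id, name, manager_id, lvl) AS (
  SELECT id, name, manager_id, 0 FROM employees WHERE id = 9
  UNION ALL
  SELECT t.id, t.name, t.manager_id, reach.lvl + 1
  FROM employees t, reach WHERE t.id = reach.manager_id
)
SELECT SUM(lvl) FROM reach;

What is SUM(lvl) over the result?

Base: id=9 (Vera), manager_id=8, lvl 0.
Iteration 1: join on id=8 -> Pam (id 8, manager_id=3, lvl 1).
Iteration 2: join on id=3 -> Uma (id 3, manager_id=1, lvl 2).
Iteration 3: join on id=1 -> Walt (id 1, manager_id=NULL, lvl 3).
Iteration 4: manager_id is NULL; no match; recursion stops.
SUM(lvl) = 0 + 1 + 2 + 3 = 6.

6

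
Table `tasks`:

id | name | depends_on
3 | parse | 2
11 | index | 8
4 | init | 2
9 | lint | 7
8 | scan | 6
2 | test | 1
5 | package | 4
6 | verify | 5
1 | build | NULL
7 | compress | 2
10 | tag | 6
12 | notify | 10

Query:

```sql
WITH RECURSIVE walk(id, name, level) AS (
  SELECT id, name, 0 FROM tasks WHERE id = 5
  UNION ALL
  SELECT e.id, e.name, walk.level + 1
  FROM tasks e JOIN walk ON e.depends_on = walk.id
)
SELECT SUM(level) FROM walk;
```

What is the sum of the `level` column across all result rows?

11

Base: id=5 (package) at level 0.
Iteration 1: rows with depends_on in {5} -> verify (id 6, level 1).
Iteration 2: rows with depends_on in {6} -> scan (id 8, level 2), tag (id 10, level 2).
Iteration 3: rows with depends_on in {8,10} -> index (id 11, level 3), notify (id 12, level 3).
Iteration 4: no rows with depends_on in {11,12}; recursion stops.
SUM(level) = 0 + 1 + 2 + 2 + 3 + 3 = 11.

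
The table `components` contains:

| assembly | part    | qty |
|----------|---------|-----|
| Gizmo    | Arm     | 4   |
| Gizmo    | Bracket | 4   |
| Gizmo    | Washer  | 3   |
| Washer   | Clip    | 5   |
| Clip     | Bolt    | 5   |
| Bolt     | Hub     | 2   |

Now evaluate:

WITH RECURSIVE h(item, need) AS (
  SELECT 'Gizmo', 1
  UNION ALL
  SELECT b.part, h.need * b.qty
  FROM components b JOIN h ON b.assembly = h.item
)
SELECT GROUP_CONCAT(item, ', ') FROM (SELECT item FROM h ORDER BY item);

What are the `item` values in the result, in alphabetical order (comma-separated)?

Arm, Bolt, Bracket, Clip, Gizmo, Hub, Washer

Base: (Gizmo, need=1).
Iteration 1: components of {Gizmo} -> Arm = 1*4 = 4, Bracket = 1*4 = 4, Washer = 1*3 = 3.
Iteration 2: components of {Arm,Bracket,Washer} -> Clip = 3*5 = 15.
Iteration 3: components of {Clip} -> Bolt = 15*5 = 75.
Iteration 4: components of {Bolt} -> Hub = 75*2 = 150.
Iteration 5: no further components; recursion stops.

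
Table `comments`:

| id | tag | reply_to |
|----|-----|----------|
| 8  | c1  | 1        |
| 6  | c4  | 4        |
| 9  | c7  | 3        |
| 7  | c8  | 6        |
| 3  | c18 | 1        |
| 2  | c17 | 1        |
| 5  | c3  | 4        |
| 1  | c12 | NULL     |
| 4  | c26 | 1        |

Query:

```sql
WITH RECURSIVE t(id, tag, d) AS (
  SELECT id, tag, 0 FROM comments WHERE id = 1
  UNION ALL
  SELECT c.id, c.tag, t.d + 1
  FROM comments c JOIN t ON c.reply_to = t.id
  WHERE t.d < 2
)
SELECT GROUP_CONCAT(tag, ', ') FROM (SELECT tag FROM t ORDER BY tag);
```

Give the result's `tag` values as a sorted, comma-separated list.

Base: id=1 (c12) at d 0.
Iteration 1: rows with reply_to in {1} -> c17 (id 2, d 1), c18 (id 3, d 1), c26 (id 4, d 1), c1 (id 8, d 1).
Iteration 2: rows with reply_to in {2,3,4,8} -> c3 (id 5, d 2), c4 (id 6, d 2), c7 (id 9, d 2).
Iteration 3: d < 2 fails for all current rows; recursion stops.

c1, c12, c17, c18, c26, c3, c4, c7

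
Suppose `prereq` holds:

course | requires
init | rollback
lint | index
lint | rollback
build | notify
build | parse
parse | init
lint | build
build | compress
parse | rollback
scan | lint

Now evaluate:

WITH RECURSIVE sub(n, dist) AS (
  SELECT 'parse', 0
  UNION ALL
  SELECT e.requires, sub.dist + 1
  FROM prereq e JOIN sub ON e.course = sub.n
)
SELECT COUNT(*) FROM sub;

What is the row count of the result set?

4

Base: (parse, dist=0).
Iteration 1: edges from {parse} -> (init, dist=1), (rollback, dist=1).
Iteration 2: edges from {init,rollback} -> (rollback, dist=2).
Iteration 3: no outgoing edges from {rollback}; recursion stops.
Total rows emitted: 4.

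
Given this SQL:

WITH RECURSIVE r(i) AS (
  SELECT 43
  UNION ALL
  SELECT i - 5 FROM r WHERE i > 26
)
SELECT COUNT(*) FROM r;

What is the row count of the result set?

5

Base: i=43.
Iteration 1: 43 > 26 holds -> i = 43 - 5 = 38.
Iteration 2: 38 > 26 holds -> i = 38 - 5 = 33.
Iteration 3: 33 > 26 holds -> i = 33 - 5 = 28.
Iteration 4: 28 > 26 holds -> i = 28 - 5 = 23.
Iteration 5: 23 > 26 fails; recursion stops.
Total rows emitted: 5.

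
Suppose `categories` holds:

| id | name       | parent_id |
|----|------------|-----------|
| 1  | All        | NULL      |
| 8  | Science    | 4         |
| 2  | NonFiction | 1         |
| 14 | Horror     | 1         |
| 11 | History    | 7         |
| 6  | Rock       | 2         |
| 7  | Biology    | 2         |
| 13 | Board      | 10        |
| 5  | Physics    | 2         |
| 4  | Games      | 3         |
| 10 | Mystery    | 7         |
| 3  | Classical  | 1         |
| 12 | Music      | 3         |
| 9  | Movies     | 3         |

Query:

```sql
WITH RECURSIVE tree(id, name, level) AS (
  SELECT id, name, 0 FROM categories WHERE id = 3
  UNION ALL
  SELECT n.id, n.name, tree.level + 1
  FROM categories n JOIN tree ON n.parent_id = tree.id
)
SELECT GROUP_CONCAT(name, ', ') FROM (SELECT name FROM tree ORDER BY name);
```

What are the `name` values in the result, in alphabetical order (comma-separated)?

Base: id=3 (Classical) at level 0.
Iteration 1: rows with parent_id in {3} -> Games (id 4, level 1), Movies (id 9, level 1), Music (id 12, level 1).
Iteration 2: rows with parent_id in {4,9,12} -> Science (id 8, level 2).
Iteration 3: no rows with parent_id in {8}; recursion stops.

Classical, Games, Movies, Music, Science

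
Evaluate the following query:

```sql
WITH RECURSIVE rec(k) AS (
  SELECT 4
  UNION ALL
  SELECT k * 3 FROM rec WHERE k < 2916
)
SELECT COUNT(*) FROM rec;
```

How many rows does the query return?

Base: k=4.
Iteration 1: 4 < 2916 holds -> k = 4 * 3 = 12.
Iteration 2: 12 < 2916 holds -> k = 12 * 3 = 36.
Iteration 3: 36 < 2916 holds -> k = 36 * 3 = 108.
Iteration 4: 108 < 2916 holds -> k = 108 * 3 = 324.
Iteration 5: 324 < 2916 holds -> k = 324 * 3 = 972.
Iteration 6: 972 < 2916 holds -> k = 972 * 3 = 2916.
Iteration 7: 2916 < 2916 fails; recursion stops.
Total rows emitted: 7.

7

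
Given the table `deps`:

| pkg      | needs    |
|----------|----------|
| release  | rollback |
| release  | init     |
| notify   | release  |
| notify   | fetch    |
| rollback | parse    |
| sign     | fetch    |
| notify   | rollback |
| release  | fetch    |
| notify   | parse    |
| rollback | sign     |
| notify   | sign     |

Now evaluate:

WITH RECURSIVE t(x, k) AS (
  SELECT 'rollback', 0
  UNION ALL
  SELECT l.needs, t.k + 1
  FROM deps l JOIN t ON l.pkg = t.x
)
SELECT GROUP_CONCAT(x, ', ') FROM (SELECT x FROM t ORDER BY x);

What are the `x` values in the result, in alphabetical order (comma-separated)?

Base: (rollback, k=0).
Iteration 1: edges from {rollback} -> (parse, k=1), (sign, k=1).
Iteration 2: edges from {parse,sign} -> (fetch, k=2).
Iteration 3: no outgoing edges from {fetch}; recursion stops.

fetch, parse, rollback, sign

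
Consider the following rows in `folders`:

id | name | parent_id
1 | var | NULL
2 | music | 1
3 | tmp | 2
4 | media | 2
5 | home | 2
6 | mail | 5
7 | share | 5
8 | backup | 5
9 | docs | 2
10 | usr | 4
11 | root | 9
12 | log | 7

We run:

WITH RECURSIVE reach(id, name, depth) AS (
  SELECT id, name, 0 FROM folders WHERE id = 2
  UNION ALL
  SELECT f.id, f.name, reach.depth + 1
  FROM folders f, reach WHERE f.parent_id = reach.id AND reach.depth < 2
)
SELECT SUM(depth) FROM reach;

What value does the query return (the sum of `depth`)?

Base: id=2 (music) at depth 0.
Iteration 1: rows with parent_id in {2} -> tmp (id 3, depth 1), media (id 4, depth 1), home (id 5, depth 1), docs (id 9, depth 1).
Iteration 2: rows with parent_id in {3,4,5,9} -> mail (id 6, depth 2), share (id 7, depth 2), backup (id 8, depth 2), usr (id 10, depth 2), root (id 11, depth 2).
Iteration 3: depth < 2 fails for all current rows; recursion stops.
SUM(depth) = 0 + 1 + 1 + 1 + 1 + 2 + 2 + 2 + 2 + 2 = 14.

14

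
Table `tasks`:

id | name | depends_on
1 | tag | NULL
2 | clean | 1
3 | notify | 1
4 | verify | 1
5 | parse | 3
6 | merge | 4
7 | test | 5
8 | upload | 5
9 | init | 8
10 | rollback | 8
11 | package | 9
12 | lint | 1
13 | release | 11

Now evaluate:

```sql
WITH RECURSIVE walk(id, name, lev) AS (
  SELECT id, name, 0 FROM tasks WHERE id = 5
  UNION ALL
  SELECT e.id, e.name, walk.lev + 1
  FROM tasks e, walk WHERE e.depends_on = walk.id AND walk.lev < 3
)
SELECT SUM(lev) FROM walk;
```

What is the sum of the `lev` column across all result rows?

Base: id=5 (parse) at lev 0.
Iteration 1: rows with depends_on in {5} -> test (id 7, lev 1), upload (id 8, lev 1).
Iteration 2: rows with depends_on in {7,8} -> init (id 9, lev 2), rollback (id 10, lev 2).
Iteration 3: rows with depends_on in {9,10} -> package (id 11, lev 3).
Iteration 4: lev < 3 fails for all current rows; recursion stops.
SUM(lev) = 0 + 1 + 1 + 2 + 2 + 3 = 9.

9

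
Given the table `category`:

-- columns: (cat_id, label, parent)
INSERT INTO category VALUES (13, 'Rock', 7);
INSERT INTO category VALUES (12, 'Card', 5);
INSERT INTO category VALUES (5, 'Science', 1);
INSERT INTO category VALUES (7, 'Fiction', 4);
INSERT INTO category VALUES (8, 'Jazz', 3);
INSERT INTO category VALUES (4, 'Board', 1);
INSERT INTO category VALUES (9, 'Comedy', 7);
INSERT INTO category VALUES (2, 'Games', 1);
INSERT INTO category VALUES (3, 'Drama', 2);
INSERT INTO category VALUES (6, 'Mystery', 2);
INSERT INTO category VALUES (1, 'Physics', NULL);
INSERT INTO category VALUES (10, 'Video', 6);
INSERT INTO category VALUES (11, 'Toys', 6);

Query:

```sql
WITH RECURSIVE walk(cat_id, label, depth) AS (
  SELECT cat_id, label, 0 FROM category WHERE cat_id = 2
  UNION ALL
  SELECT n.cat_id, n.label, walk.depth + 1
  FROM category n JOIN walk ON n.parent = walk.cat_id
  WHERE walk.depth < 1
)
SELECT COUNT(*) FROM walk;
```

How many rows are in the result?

Base: cat_id=2 (Games) at depth 0.
Iteration 1: rows with parent in {2} -> Drama (id 3, depth 1), Mystery (id 6, depth 1).
Iteration 2: depth < 1 fails for all current rows; recursion stops.
Total rows emitted: 3.

3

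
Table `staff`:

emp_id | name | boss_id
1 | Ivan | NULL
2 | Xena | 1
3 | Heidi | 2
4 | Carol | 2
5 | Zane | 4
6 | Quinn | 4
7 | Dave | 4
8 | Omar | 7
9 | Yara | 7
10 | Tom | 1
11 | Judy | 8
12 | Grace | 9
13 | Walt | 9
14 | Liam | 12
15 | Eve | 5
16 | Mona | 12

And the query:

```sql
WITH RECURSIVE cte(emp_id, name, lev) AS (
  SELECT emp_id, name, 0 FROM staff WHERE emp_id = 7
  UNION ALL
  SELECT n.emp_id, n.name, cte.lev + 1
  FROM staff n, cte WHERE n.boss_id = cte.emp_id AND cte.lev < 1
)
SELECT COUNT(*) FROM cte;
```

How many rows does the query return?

Base: emp_id=7 (Dave) at lev 0.
Iteration 1: rows with boss_id in {7} -> Omar (id 8, lev 1), Yara (id 9, lev 1).
Iteration 2: lev < 1 fails for all current rows; recursion stops.
Total rows emitted: 3.

3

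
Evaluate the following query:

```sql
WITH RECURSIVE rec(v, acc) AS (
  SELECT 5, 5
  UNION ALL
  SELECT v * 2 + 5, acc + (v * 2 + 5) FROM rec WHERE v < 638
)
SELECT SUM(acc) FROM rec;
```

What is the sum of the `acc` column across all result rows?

Base: v=5, acc=5.
Iteration 1: 5 < 638 holds -> v = 5 * 2 + 5 = 15, acc = 5 + 15 = 20.
Iteration 2: 15 < 638 holds -> v = 15 * 2 + 5 = 35, acc = 20 + 35 = 55.
Iteration 3: 35 < 638 holds -> v = 35 * 2 + 5 = 75, acc = 55 + 75 = 130.
Iteration 4: 75 < 638 holds -> v = 75 * 2 + 5 = 155, acc = 130 + 155 = 285.
Iteration 5: 155 < 638 holds -> v = 155 * 2 + 5 = 315, acc = 285 + 315 = 600.
Iteration 6: 315 < 638 holds -> v = 315 * 2 + 5 = 635, acc = 600 + 635 = 1235.
Iteration 7: 635 < 638 holds -> v = 635 * 2 + 5 = 1275, acc = 1235 + 1275 = 2510.
Iteration 8: 1275 < 638 fails; recursion stops.
SUM(acc) = 5 + 20 + 55 + 130 + 285 + 600 + 1235 + 2510 = 4840.

4840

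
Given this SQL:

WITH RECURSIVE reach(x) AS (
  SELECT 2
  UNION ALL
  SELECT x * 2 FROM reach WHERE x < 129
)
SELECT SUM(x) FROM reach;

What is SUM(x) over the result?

510

Base: x=2.
Iteration 1: 2 < 129 holds -> x = 2 * 2 = 4.
Iteration 2: 4 < 129 holds -> x = 4 * 2 = 8.
Iteration 3: 8 < 129 holds -> x = 8 * 2 = 16.
Iteration 4: 16 < 129 holds -> x = 16 * 2 = 32.
Iteration 5: 32 < 129 holds -> x = 32 * 2 = 64.
Iteration 6: 64 < 129 holds -> x = 64 * 2 = 128.
Iteration 7: 128 < 129 holds -> x = 128 * 2 = 256.
Iteration 8: 256 < 129 fails; recursion stops.
SUM(x) = 2 + 4 + 8 + 16 + 32 + 64 + 128 + 256 = 510.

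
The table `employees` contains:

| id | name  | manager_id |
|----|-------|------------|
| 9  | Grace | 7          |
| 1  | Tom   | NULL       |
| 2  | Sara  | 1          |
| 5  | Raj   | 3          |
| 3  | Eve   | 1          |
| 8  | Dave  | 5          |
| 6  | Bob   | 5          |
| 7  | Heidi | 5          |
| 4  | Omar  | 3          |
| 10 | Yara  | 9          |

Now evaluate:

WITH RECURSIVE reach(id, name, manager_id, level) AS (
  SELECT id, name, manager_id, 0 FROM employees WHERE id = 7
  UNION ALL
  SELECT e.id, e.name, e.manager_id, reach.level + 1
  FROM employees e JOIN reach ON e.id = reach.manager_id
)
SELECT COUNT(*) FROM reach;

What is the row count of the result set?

4

Base: id=7 (Heidi), manager_id=5, level 0.
Iteration 1: join on id=5 -> Raj (id 5, manager_id=3, level 1).
Iteration 2: join on id=3 -> Eve (id 3, manager_id=1, level 2).
Iteration 3: join on id=1 -> Tom (id 1, manager_id=NULL, level 3).
Iteration 4: manager_id is NULL; no match; recursion stops.
Total rows emitted: 4.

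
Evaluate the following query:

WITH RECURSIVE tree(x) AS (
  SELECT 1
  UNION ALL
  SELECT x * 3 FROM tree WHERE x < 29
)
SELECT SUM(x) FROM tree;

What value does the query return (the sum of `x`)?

Base: x=1.
Iteration 1: 1 < 29 holds -> x = 1 * 3 = 3.
Iteration 2: 3 < 29 holds -> x = 3 * 3 = 9.
Iteration 3: 9 < 29 holds -> x = 9 * 3 = 27.
Iteration 4: 27 < 29 holds -> x = 27 * 3 = 81.
Iteration 5: 81 < 29 fails; recursion stops.
SUM(x) = 1 + 3 + 9 + 27 + 81 = 121.

121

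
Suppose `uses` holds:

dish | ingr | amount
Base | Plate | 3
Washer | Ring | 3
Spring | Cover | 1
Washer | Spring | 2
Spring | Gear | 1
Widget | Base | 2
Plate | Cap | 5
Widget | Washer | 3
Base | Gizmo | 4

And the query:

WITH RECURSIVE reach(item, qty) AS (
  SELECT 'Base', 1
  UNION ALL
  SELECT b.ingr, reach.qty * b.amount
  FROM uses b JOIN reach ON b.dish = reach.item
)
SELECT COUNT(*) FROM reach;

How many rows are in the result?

Base: (Base, qty=1).
Iteration 1: components of {Base} -> Gizmo = 1*4 = 4, Plate = 1*3 = 3.
Iteration 2: components of {Gizmo,Plate} -> Cap = 3*5 = 15.
Iteration 3: no further components; recursion stops.
Total rows emitted: 4.

4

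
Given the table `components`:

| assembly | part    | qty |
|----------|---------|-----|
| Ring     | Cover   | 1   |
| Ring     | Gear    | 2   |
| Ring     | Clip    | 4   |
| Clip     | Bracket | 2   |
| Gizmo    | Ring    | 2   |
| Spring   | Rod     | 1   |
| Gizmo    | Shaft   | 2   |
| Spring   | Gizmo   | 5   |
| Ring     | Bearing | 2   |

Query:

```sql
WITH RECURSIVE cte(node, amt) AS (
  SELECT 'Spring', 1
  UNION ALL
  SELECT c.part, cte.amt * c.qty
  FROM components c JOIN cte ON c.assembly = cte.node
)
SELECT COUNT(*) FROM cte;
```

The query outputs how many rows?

Base: (Spring, amt=1).
Iteration 1: components of {Spring} -> Gizmo = 1*5 = 5, Rod = 1*1 = 1.
Iteration 2: components of {Gizmo,Rod} -> Ring = 5*2 = 10, Shaft = 5*2 = 10.
Iteration 3: components of {Ring,Shaft} -> Bearing = 10*2 = 20, Clip = 10*4 = 40, Cover = 10*1 = 10, Gear = 10*2 = 20.
Iteration 4: components of {Bearing,Clip,Cover,Gear} -> Bracket = 40*2 = 80.
Iteration 5: no further components; recursion stops.
Total rows emitted: 10.

10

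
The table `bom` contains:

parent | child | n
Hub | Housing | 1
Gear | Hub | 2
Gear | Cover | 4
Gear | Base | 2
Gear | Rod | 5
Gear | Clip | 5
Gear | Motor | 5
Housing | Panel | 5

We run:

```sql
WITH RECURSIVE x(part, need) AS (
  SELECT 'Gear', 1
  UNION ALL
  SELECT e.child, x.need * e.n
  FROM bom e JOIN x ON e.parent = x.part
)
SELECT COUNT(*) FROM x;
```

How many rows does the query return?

Base: (Gear, need=1).
Iteration 1: components of {Gear} -> Base = 1*2 = 2, Clip = 1*5 = 5, Cover = 1*4 = 4, Hub = 1*2 = 2, Motor = 1*5 = 5, Rod = 1*5 = 5.
Iteration 2: components of {Base,Clip,Cover,Hub,Motor,Rod} -> Housing = 2*1 = 2.
Iteration 3: components of {Housing} -> Panel = 2*5 = 10.
Iteration 4: no further components; recursion stops.
Total rows emitted: 9.

9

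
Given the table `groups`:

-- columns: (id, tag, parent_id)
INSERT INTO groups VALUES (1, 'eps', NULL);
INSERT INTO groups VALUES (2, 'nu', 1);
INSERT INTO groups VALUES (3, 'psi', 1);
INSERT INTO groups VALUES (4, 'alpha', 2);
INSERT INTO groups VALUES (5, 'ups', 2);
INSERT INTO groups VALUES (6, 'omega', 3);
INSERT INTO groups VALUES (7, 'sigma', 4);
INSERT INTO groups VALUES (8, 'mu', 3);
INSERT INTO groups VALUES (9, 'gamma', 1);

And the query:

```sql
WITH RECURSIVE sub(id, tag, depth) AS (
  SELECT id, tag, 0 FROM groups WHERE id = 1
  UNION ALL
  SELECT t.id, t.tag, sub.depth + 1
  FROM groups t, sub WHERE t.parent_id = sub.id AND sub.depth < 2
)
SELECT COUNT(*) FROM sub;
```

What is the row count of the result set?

Base: id=1 (eps) at depth 0.
Iteration 1: rows with parent_id in {1} -> nu (id 2, depth 1), psi (id 3, depth 1), gamma (id 9, depth 1).
Iteration 2: rows with parent_id in {2,3,9} -> alpha (id 4, depth 2), ups (id 5, depth 2), omega (id 6, depth 2), mu (id 8, depth 2).
Iteration 3: depth < 2 fails for all current rows; recursion stops.
Total rows emitted: 8.

8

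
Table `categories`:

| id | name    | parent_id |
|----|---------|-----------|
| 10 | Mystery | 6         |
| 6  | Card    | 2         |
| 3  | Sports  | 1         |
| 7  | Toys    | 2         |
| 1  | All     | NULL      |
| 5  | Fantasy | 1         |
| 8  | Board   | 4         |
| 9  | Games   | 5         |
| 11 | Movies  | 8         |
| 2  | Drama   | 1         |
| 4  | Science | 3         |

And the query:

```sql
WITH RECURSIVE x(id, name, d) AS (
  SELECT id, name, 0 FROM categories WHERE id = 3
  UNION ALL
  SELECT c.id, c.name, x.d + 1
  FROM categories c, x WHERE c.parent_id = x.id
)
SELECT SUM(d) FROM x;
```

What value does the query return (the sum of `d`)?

6

Base: id=3 (Sports) at d 0.
Iteration 1: rows with parent_id in {3} -> Science (id 4, d 1).
Iteration 2: rows with parent_id in {4} -> Board (id 8, d 2).
Iteration 3: rows with parent_id in {8} -> Movies (id 11, d 3).
Iteration 4: no rows with parent_id in {11}; recursion stops.
SUM(d) = 0 + 1 + 2 + 3 = 6.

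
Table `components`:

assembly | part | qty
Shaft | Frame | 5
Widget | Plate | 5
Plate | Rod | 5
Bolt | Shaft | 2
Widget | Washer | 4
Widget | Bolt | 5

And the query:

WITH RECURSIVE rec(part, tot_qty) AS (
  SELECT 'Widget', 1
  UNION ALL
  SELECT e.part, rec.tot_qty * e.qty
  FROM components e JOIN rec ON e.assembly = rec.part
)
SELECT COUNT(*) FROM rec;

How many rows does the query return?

Base: (Widget, tot_qty=1).
Iteration 1: components of {Widget} -> Bolt = 1*5 = 5, Plate = 1*5 = 5, Washer = 1*4 = 4.
Iteration 2: components of {Bolt,Plate,Washer} -> Rod = 5*5 = 25, Shaft = 5*2 = 10.
Iteration 3: components of {Rod,Shaft} -> Frame = 10*5 = 50.
Iteration 4: no further components; recursion stops.
Total rows emitted: 7.

7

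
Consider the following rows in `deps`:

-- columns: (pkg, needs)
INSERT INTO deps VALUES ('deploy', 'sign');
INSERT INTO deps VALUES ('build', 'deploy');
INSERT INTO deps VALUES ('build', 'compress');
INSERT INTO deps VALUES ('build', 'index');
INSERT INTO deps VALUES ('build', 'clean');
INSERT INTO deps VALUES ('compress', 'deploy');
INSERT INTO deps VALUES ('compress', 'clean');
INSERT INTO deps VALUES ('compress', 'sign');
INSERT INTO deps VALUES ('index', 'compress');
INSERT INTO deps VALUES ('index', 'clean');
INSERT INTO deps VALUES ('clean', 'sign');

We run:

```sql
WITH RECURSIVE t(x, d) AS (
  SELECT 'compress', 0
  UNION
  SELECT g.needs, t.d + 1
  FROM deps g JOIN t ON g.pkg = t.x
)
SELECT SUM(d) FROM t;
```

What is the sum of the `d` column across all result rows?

Base: (compress, d=0).
Iteration 1: edges from {compress} -> (clean, d=1), (deploy, d=1), (sign, d=1).
Iteration 2: edges from {clean,deploy,sign} -> (sign, d=2). [UNION drops 1 duplicate row(s)]
Iteration 3: no outgoing edges from {sign}; recursion stops.
SUM(d) = 0 + 1 + 1 + 1 + 2 = 5.

5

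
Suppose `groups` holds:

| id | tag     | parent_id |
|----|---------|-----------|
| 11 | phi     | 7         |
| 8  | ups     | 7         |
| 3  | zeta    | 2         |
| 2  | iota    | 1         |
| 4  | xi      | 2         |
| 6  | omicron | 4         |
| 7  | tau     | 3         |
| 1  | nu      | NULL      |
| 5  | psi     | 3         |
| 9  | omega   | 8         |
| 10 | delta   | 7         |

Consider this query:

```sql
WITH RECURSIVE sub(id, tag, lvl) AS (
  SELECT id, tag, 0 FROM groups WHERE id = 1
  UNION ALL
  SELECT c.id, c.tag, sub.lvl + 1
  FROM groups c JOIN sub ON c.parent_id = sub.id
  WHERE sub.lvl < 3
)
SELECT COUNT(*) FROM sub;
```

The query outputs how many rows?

7

Base: id=1 (nu) at lvl 0.
Iteration 1: rows with parent_id in {1} -> iota (id 2, lvl 1).
Iteration 2: rows with parent_id in {2} -> zeta (id 3, lvl 2), xi (id 4, lvl 2).
Iteration 3: rows with parent_id in {3,4} -> psi (id 5, lvl 3), omicron (id 6, lvl 3), tau (id 7, lvl 3).
Iteration 4: lvl < 3 fails for all current rows; recursion stops.
Total rows emitted: 7.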